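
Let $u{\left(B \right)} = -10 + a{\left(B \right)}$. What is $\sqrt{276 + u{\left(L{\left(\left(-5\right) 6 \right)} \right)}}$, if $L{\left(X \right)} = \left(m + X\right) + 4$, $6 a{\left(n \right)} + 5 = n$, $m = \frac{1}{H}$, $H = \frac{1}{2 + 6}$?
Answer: $\frac{11 \sqrt{78}}{6} \approx 16.192$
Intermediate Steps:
$H = \frac{1}{8} \approx 0.125$
$m = 8$ ($m = \frac{1}{\frac{1}{8}} = 8$)
$a{\left(n \right)} = - \frac{5}{6} + \frac{n}{6}$
$L{\left(X \right)} = 12 + X$ ($L{\left(X \right)} = \left(8 + X\right) + 4 = 12 + X$)
$u{\left(B \right)} = - \frac{65}{6} + \frac{B}{6}$ ($u{\left(B \right)} = -10 + \left(- \frac{5}{6} + \frac{B}{6}\right) = - \frac{65}{6} + \frac{B}{6}$)
$\sqrt{276 + u{\left(L{\left(\left(-5\right) 6 \right)} \right)}} = \sqrt{276 - \left(\frac{65}{6} - \frac{12 - 30}{6}\right)} = \sqrt{276 + \left(- \frac{65}{6} + \frac{1}{6} \left(-18\right)\right)} = \sqrt{276 - \frac{83}{6}} = \sqrt{\frac{1573}{6}} = \frac{11 \sqrt{78}}{6}$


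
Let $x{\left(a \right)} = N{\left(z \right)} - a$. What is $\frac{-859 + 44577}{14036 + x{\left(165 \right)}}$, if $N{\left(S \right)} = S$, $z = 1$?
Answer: $\frac{21859}{6936} \approx 3.1515$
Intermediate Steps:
$x{\left(a \right)} = 1 - a$
$\frac{-859 + 44577}{14036 + x{\left(165 \right)}} = \frac{-859 + 44577}{14036 + \left(1 - 165\right)} = \frac{43718}{14036 + \left(1 - 165\right)} = \frac{43718}{14036 - 164} = \frac{43718}{13872} = 43718 \cdot \frac{1}{13872} = \frac{21859}{6936}$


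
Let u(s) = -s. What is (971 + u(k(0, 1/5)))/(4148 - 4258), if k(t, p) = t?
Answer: -971/110 ≈ -8.8273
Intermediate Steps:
(971 + u(k(0, 1/5)))/(4148 - 4258) = (971 - 1*0)/(4148 - 4258) = (971 + 0)/(-110) = 971*(-1/110) = -971/110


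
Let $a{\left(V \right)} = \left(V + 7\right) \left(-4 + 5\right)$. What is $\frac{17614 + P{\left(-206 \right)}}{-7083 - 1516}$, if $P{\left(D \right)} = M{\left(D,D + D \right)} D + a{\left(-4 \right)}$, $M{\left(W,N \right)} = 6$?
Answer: $- \frac{16381}{8599} \approx -1.905$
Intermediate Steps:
$a{\left(V \right)} = 7 + V$ ($a{\left(V \right)} = \left(7 + V\right) 1 = 7 + V$)
$P{\left(D \right)} = 3 + 6 D$ ($P{\left(D \right)} = 6 D + \left(7 - 4\right) = 6 D + 3 = 3 + 6 D$)
$\frac{17614 + P{\left(-206 \right)}}{-7083 - 1516} = \frac{17614 + \left(3 + 6 \left(-206\right)\right)}{-7083 - 1516} = \frac{17614 + \left(3 - 1236\right)}{-8599} = \left(17614 - 1233\right) \left(- \frac{1}{8599}\right) = 16381 \left(- \frac{1}{8599}\right) = - \frac{16381}{8599}$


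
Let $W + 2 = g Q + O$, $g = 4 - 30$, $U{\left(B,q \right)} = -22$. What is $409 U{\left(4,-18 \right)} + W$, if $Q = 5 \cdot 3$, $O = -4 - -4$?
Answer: $-9390$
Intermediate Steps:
$O = 0$ ($O = -4 + 4 = 0$)
$Q = 15$
$g = -26$ ($g = 4 - 30 = -26$)
$W = -392$ ($W = -2 + \left(\left(-26\right) 15 + 0\right) = -2 + \left(-390 + 0\right) = -2 - 390 = -392$)
$409 U{\left(4,-18 \right)} + W = 409 \left(-22\right) - 392 = -8998 - 392 = -9390$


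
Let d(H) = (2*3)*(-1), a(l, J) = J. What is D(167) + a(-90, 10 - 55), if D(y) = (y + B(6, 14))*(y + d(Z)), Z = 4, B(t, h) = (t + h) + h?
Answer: 32316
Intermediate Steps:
B(t, h) = t + 2*h (B(t, h) = (h + t) + h = t + 2*h)
d(H) = -6 (d(H) = 6*(-1) = -6)
D(y) = (-6 + y)*(34 + y) (D(y) = (y + (6 + 2*14))*(y - 6) = (y + (6 + 28))*(-6 + y) = (y + 34)*(-6 + y) = (34 + y)*(-6 + y) = (-6 + y)*(34 + y))
D(167) + a(-90, 10 - 55) = (-204 + 167**2 + 28*167) + (10 - 55) = (-204 + 27889 + 4676) - 45 = 32361 - 45 = 32316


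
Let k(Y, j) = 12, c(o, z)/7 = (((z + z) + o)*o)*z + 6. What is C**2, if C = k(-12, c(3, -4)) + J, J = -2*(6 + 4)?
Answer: 64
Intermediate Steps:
J = -20 (J = -2*10 = -20)
c(o, z) = 42 + 7*o*z*(o + 2*z) (c(o, z) = 7*((((z + z) + o)*o)*z + 6) = 7*(((2*z + o)*o)*z + 6) = 7*(((o + 2*z)*o)*z + 6) = 7*((o*(o + 2*z))*z + 6) = 7*(o*z*(o + 2*z) + 6) = 7*(6 + o*z*(o + 2*z)) = 42 + 7*o*z*(o + 2*z))
C = -8 (C = 12 - 20 = -8)
C**2 = (-8)**2 = 64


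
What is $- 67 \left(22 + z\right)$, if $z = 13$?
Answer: $-2345$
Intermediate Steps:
$- 67 \left(22 + z\right) = - 67 \left(22 + 13\right) = \left(-67\right) 35 = -2345$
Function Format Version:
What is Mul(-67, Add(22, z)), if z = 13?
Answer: -2345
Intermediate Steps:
Mul(-67, Add(22, z)) = Mul(-67, Add(22, 13)) = Mul(-67, 35) = -2345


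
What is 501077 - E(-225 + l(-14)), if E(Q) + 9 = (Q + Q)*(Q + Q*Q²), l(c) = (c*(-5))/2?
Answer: -2605991114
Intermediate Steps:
l(c) = -5*c/2 (l(c) = -5*c*(½) = -5*c/2)
E(Q) = -9 + 2*Q*(Q + Q³) (E(Q) = -9 + (Q + Q)*(Q + Q*Q²) = -9 + (2*Q)*(Q + Q³) = -9 + 2*Q*(Q + Q³))
501077 - E(-225 + l(-14)) = 501077 - (-9 + 2*(-225 - 5/2*(-14))² + 2*(-225 - 5/2*(-14))⁴) = 501077 - (-9 + 2*(-225 + 35)² + 2*(-225 + 35)⁴) = 501077 - (-9 + 2*(-190)² + 2*(-190)⁴) = 501077 - (-9 + 2*36100 + 2*1303210000) = 501077 - (-9 + 72200 + 2606420000) = 501077 - 1*2606492191 = 501077 - 2606492191 = -2605991114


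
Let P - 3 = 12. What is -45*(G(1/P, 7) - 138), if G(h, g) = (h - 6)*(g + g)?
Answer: 9948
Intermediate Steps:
P = 15 (P = 3 + 12 = 15)
G(h, g) = 2*g*(-6 + h) (G(h, g) = (-6 + h)*(2*g) = 2*g*(-6 + h))
-45*(G(1/P, 7) - 138) = -45*(2*7*(-6 + 1/15) - 138) = -45*(2*7*(-89/15) - 138) = -45*(-1246/15 - 138) = -45*(-3316/15) = 9948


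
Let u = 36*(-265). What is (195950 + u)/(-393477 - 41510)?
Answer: -26630/62141 ≈ -0.42854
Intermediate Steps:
u = -9540
(195950 + u)/(-393477 - 41510) = (195950 - 9540)/(-393477 - 41510) = 186410/(-434987) = 186410*(-1/434987) = -26630/62141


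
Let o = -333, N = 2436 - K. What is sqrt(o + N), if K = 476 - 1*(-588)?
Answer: sqrt(1039) ≈ 32.234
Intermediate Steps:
K = 1064 (K = 476 + 588 = 1064)
N = 1372 (N = 2436 - 1*1064 = 2436 - 1064 = 1372)
sqrt(o + N) = sqrt(-333 + 1372) = sqrt(1039)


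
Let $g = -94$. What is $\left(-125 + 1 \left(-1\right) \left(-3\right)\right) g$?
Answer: $11468$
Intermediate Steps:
$\left(-125 + 1 \left(-1\right) \left(-3\right)\right) g = \left(-125 + 1 \left(-1\right) \left(-3\right)\right) \left(-94\right) = \left(-125 - -3\right) \left(-94\right) = \left(-125 + 3\right) \left(-94\right) = \left(-122\right) \left(-94\right) = 11468$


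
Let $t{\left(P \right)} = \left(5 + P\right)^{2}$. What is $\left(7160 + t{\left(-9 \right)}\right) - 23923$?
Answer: $-16747$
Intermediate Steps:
$\left(7160 + t{\left(-9 \right)}\right) - 23923 = \left(7160 + \left(5 - 9\right)^{2}\right) - 23923 = \left(7160 + \left(-4\right)^{2}\right) - 23923 = \left(7160 + 16\right) - 23923 = 7176 - 23923 = -16747$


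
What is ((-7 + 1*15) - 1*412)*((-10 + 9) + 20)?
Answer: -7676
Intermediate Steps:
((-7 + 1*15) - 1*412)*((-10 + 9) + 20) = ((-7 + 15) - 412)*(-1 + 20) = (8 - 412)*19 = -404*19 = -7676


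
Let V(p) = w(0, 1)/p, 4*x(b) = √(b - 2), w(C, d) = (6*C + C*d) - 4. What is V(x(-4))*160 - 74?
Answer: -74 + 1280*I*√6/3 ≈ -74.0 + 1045.1*I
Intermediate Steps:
w(C, d) = -4 + 6*C + C*d
x(b) = √(-2 + b)/4 (x(b) = √(b - 2)/4 = √(-2 + b)/4)
V(p) = -4/p (V(p) = (-4 + 6*0 + 0*1)/p = (-4 + 0 + 0)/p = -4/p)
V(x(-4))*160 - 74 = -4*4/√(-2 - 4)*160 - 74 = -4*(-2*I*√6/3)*160 - 74 = -(-8)*I*√6/3*160 - 74 = (8*I*√6/3)*160 - 74 = 1280*I*√6/3 - 74 = -74 + 1280*I*√6/3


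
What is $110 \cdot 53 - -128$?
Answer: $5958$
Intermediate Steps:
$110 \cdot 53 - -128 = 5830 + 128 = 5958$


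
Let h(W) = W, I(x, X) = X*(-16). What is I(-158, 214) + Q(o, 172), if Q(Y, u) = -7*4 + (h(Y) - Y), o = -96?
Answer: -3452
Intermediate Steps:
I(x, X) = -16*X
Q(Y, u) = -28 (Q(Y, u) = -7*4 + (Y - Y) = -28 + 0 = -28)
I(-158, 214) + Q(o, 172) = -16*214 - 28 = -3424 - 28 = -3452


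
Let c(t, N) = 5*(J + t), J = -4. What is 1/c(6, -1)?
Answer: ⅒ ≈ 0.10000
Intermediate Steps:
c(t, N) = -20 + 5*t (c(t, N) = 5*(-4 + t) = -20 + 5*t)
1/c(6, -1) = 1/(-20 + 5*6) = 1/(-20 + 30) = 1/10 = ⅒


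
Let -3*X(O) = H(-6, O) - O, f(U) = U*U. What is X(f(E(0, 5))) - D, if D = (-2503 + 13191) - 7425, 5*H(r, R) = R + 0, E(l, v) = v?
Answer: -9769/3 ≈ -3256.3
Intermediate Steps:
f(U) = U²
H(r, R) = R/5 (H(r, R) = (R + 0)/5 = R/5)
X(O) = 4*O/15 (X(O) = -(O/5 - O)/3 = -(-4)*O/15 = 4*O/15)
D = 3263 (D = 10688 - 7425 = 3263)
X(f(E(0, 5))) - D = (4/15)*5² - 1*3263 = (4/15)*25 - 3263 = 20/3 - 3263 = -9769/3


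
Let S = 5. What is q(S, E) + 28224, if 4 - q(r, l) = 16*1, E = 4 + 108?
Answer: 28212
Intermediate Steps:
E = 112
q(r, l) = -12 (q(r, l) = 4 - 16 = -12)
q(S, E) + 28224 = -12 + 28224 = 28212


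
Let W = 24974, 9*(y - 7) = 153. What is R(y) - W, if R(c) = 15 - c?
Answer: -24983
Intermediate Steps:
y = 24 (y = 7 + (⅑)*153 = 7 + 17 = 24)
R(y) - W = (15 - 1*24) - 1*24974 = (15 - 24) - 24974 = -9 - 24974 = -24983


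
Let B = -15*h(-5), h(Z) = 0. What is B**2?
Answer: 0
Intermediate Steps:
B = 0 (B = -15*0 = 0)
B**2 = 0**2 = 0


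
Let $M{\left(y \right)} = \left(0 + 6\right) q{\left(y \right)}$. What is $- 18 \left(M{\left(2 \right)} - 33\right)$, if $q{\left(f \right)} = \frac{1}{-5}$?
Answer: $\frac{3078}{5} \approx 615.6$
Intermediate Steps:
$q{\left(f \right)} = - \frac{1}{5}$
$M{\left(y \right)} = - \frac{6}{5}$ ($M{\left(y \right)} = \left(0 + 6\right) \left(- \frac{1}{5}\right) = 6 \left(- \frac{1}{5}\right) = - \frac{6}{5}$)
$- 18 \left(M{\left(2 \right)} - 33\right) = - 18 \left(- \frac{6}{5} - 33\right) = \left(-18\right) \left(- \frac{171}{5}\right) = \frac{3078}{5}$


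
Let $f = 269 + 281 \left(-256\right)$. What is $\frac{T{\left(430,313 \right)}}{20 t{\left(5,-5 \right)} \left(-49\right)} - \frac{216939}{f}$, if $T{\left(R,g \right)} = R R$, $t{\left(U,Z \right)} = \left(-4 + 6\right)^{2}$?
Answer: $- \frac{206680457}{4682244} \approx -44.141$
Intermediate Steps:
$t{\left(U,Z \right)} = 4$ ($t{\left(U,Z \right)} = 2^{2} = 4$)
$f = -71667$ ($f = 269 - 71936 = -71667$)
$T{\left(R,g \right)} = R^{2}$
$\frac{T{\left(430,313 \right)}}{20 t{\left(5,-5 \right)} \left(-49\right)} - \frac{216939}{f} = \frac{430^{2}}{20 \cdot 4 \left(-49\right)} - \frac{216939}{-71667} = \frac{184900}{80 \left(-49\right)} - - \frac{72313}{23889} = \frac{184900}{-3920} + \frac{72313}{23889} = 184900 \left(- \frac{1}{3920}\right) + \frac{72313}{23889} = - \frac{9245}{196} + \frac{72313}{23889} = - \frac{206680457}{4682244}$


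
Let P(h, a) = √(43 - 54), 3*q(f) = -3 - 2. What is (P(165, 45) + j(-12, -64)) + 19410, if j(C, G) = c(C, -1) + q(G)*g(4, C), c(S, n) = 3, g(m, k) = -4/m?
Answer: 58244/3 + I*√11 ≈ 19415.0 + 3.3166*I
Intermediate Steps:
q(f) = -5/3 (q(f) = (-3 - 2)/3 = (⅓)*(-5) = -5/3)
j(C, G) = 14/3 (j(C, G) = 3 - (-20)/(3*4) = 3 - 5/3*(-1) = 3 + 5/3 = 14/3)
P(h, a) = I*√11 (P(h, a) = √(-11) = I*√11)
(P(165, 45) + j(-12, -64)) + 19410 = (I*√11 + 14/3) + 19410 = (14/3 + I*√11) + 19410 = 58244/3 + I*√11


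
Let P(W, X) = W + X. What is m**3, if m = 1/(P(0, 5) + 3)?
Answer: 1/512 ≈ 0.0019531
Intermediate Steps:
m = 1/8 (m = 1/((0 + 5) + 3) = 1/(5 + 3) = 1/8 ≈ 0.12500)
m**3 = (1/8)**3 = 1/512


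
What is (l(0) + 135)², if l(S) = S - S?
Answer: 18225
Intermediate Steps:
l(S) = 0
(l(0) + 135)² = (0 + 135)² = 135² = 18225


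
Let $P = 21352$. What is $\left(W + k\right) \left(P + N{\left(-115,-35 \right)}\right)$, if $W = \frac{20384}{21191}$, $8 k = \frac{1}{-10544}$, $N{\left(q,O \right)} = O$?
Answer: $\frac{36652662479709}{1787503232} \approx 20505.0$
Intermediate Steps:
$k = - \frac{1}{84352}$ ($k = \frac{1}{8 \left(-10544\right)} = \frac{1}{8} \left(- \frac{1}{10544}\right) = - \frac{1}{84352} \approx -1.1855 \cdot 10^{-5}$)
$W = \frac{20384}{21191}$ ($W = 20384 \cdot \frac{1}{21191} = \frac{20384}{21191} \approx 0.96192$)
$\left(W + k\right) \left(P + N{\left(-115,-35 \right)}\right) = \left(\frac{20384}{21191} - \frac{1}{84352}\right) \left(21352 - 35\right) = \frac{1719409977}{1787503232} \cdot 21317 = \frac{36652662479709}{1787503232}$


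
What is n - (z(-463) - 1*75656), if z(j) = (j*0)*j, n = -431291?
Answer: -355635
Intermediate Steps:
z(j) = 0 (z(j) = 0*j = 0)
n - (z(-463) - 1*75656) = -431291 - (0 - 1*75656) = -431291 - (0 - 75656) = -431291 - 1*(-75656) = -431291 + 75656 = -355635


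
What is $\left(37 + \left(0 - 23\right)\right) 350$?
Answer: $4900$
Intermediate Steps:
$\left(37 + \left(0 - 23\right)\right) 350 = \left(37 - 23\right) 350 = 14 \cdot 350 = 4900$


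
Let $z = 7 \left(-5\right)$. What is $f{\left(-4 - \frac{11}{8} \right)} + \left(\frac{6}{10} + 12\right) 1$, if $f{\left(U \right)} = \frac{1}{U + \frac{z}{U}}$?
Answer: $\frac{26353}{1955} \approx 13.48$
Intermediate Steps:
$z = -35$
$f{\left(U \right)} = \frac{1}{U - \frac{35}{U}}$
$f{\left(-4 - \frac{11}{8} \right)} + \left(\frac{6}{10} + 12\right) 1 = \frac{-4 - \frac{11}{8}}{-35 + \left(-4 - \frac{11}{8}\right)^{2}} + \left(\frac{6}{10} + 12\right) 1 = \frac{-4 - 11 \cdot \frac{1}{8}}{-35 + \left(-4 - 11 \cdot \frac{1}{8}\right)^{2}} + \left(6 \cdot \frac{1}{10} + 12\right) 1 = \frac{-4 - \frac{11}{8}}{-35 + \left(-4 - \frac{11}{8}\right)^{2}} + \left(\frac{3}{5} + 12\right) 1 = \frac{-4 - \frac{11}{8}}{-35 + \left(-4 - \frac{11}{8}\right)^{2}} + \frac{63}{5} \cdot 1 = - \frac{43}{8 \left(-35 + \left(- \frac{43}{8}\right)^{2}\right)} + \frac{63}{5} = - \frac{43}{8 \left(-35 + \frac{1849}{64}\right)} + \frac{63}{5} = - \frac{43}{8 \left(- \frac{391}{64}\right)} + \frac{63}{5} = \left(- \frac{43}{8}\right) \left(- \frac{64}{391}\right) + \frac{63}{5} = \frac{344}{391} + \frac{63}{5} = \frac{26353}{1955}$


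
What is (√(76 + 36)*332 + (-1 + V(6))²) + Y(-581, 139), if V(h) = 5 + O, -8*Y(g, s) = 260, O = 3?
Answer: 33/2 + 1328*√7 ≈ 3530.1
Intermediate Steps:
Y(g, s) = -65/2 (Y(g, s) = -⅛*260 = -65/2)
V(h) = 8 (V(h) = 5 + 3 = 8)
(√(76 + 36)*332 + (-1 + V(6))²) + Y(-581, 139) = (√(76 + 36)*332 + (-1 + 8)²) - 65/2 = (√112*332 + 7²) - 65/2 = ((4*√7)*332 + 49) - 65/2 = (1328*√7 + 49) - 65/2 = (49 + 1328*√7) - 65/2 = 33/2 + 1328*√7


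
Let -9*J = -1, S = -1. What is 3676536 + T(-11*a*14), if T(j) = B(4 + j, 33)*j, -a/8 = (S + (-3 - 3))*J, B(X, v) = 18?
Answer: 3659288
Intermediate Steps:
J = ⅑ (J = -⅑*(-1) = ⅑ ≈ 0.11111)
a = 56/9 (a = -8*(-1 + (-3 - 3))/9 = -8*(-1 - 6)/9 = -(-56)/9 = -8*(-7/9) = 56/9 ≈ 6.2222)
T(j) = 18*j
3676536 + T(-11*a*14) = 3676536 + 18*(-11*56/9*14) = 3676536 + 18*(-616/9*14) = 3676536 + 18*(-8624/9) = 3676536 - 17248 = 3659288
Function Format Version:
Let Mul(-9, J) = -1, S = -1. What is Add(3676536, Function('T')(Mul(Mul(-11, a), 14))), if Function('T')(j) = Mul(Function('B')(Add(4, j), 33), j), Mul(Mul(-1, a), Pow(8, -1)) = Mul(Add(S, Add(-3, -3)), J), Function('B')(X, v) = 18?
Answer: 3659288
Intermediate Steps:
J = Rational(1, 9) (J = Mul(Rational(-1, 9), -1) = Rational(1, 9) ≈ 0.11111)
a = Rational(56, 9) (a = Mul(-8, Mul(Add(-1, Add(-3, -3)), Rational(1, 9))) = Mul(-8, Mul(Add(-1, -6), Rational(1, 9))) = Mul(-8, Mul(-7, Rational(1, 9))) = Mul(-8, Rational(-7, 9)) = Rational(56, 9) ≈ 6.2222)
Function('T')(j) = Mul(18, j)
Add(3676536, Function('T')(Mul(Mul(-11, a), 14))) = Add(3676536, Mul(18, Mul(Mul(-11, Rational(56, 9)), 14))) = Add(3676536, Mul(18, Mul(Rational(-616, 9), 14))) = Add(3676536, Mul(18, Rational(-8624, 9))) = Add(3676536, -17248) = 3659288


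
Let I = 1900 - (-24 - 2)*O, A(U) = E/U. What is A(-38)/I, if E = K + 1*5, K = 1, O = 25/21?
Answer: -63/770450 ≈ -8.1770e-5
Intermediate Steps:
O = 25/21 (O = 25*(1/21) = 25/21 ≈ 1.1905)
E = 6 (E = 1 + 1*5 = 1 + 5 = 6)
A(U) = 6/U
I = 40550/21 (I = 1900 - (-24 - 2)*25/21 = 1900 - (-26)*25/21 = 1900 - 1*(-650/21) = 1900 + 650/21 = 40550/21 ≈ 1931.0)
A(-38)/I = (6/(-38))/(40550/21) = (6*(-1/38))*(21/40550) = -3/19*21/40550 = -63/770450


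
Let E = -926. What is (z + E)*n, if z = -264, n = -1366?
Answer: 1625540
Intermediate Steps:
(z + E)*n = (-264 - 926)*(-1366) = -1190*(-1366) = 1625540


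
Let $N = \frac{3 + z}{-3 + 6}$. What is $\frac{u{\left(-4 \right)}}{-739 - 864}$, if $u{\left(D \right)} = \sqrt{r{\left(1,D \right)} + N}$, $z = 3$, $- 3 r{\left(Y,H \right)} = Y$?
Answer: $- \frac{\sqrt{15}}{4809} \approx -0.00080536$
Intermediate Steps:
$r{\left(Y,H \right)} = - \frac{Y}{3}$
$N = 2$ ($N = \frac{3 + 3}{-3 + 6} = \frac{6}{3} = 6 \cdot \frac{1}{3} = 2$)
$u{\left(D \right)} = \frac{\sqrt{15}}{3}$ ($u{\left(D \right)} = \sqrt{\left(- \frac{1}{3}\right) 1 + 2} = \sqrt{- \frac{1}{3} + 2} = \sqrt{\frac{5}{3}} = \frac{\sqrt{15}}{3}$)
$\frac{u{\left(-4 \right)}}{-739 - 864} = \frac{\frac{1}{3} \sqrt{15}}{-739 - 864} = \frac{\frac{1}{3} \sqrt{15}}{-1603} = \frac{\sqrt{15}}{3} \left(- \frac{1}{1603}\right) = - \frac{\sqrt{15}}{4809}$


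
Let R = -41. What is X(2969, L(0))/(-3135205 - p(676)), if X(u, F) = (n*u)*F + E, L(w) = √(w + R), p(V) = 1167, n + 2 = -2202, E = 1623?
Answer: -1623/3136372 + 1635919*I*√41/784093 ≈ -0.00051748 + 13.359*I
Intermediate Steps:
n = -2204 (n = -2 - 2202 = -2204)
L(w) = √(-41 + w) (L(w) = √(w - 41) = √(-41 + w))
X(u, F) = 1623 - 2204*F*u (X(u, F) = (-2204*u)*F + 1623 = -2204*F*u + 1623 = 1623 - 2204*F*u)
X(2969, L(0))/(-3135205 - p(676)) = (1623 - 2204*√(-41 + 0)*2969)/(-3135205 - 1*1167) = (1623 - 2204*√(-41)*2969)/(-3135205 - 1167) = (1623 - 2204*I*√41*2969)/(-3136372) = (1623 - 6543676*I*√41)*(-1/3136372) = -1623/3136372 + 1635919*I*√41/784093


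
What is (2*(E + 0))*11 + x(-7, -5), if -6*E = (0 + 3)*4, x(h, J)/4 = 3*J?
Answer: -104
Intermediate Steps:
x(h, J) = 12*J (x(h, J) = 4*(3*J) = 12*J)
E = -2 (E = -(0 + 3)*4/6 = -4/2 = -⅙*12 = -2)
(2*(E + 0))*11 + x(-7, -5) = (2*(-2 + 0))*11 + 12*(-5) = (2*(-2))*11 - 60 = -4*11 - 60 = -44 - 60 = -104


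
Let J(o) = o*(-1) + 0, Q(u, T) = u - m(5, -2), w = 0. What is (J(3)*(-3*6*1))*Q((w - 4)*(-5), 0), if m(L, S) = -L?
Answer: 1350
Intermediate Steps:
Q(u, T) = 5 + u (Q(u, T) = u - (-1)*5 = u - 1*(-5) = u + 5 = 5 + u)
J(o) = -o (J(o) = -o + 0 = -o)
(J(3)*(-3*6*1))*Q((w - 4)*(-5), 0) = ((-1*3)*(-3*6*1))*(5 + (0 - 4)*(-5)) = (-(-54))*(5 - 4*(-5)) = (-3*(-18))*(5 + 20) = 54*25 = 1350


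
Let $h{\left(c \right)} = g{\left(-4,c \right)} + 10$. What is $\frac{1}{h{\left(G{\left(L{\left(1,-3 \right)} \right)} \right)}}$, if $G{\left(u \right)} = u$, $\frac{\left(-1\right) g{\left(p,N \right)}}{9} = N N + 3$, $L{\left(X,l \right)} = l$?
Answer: $- \frac{1}{98} \approx -0.010204$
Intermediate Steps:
$g{\left(p,N \right)} = -27 - 9 N^{2}$ ($g{\left(p,N \right)} = - 9 \left(N N + 3\right) = - 9 \left(N^{2} + 3\right) = - 9 \left(3 + N^{2}\right) = -27 - 9 N^{2}$)
$h{\left(c \right)} = -17 - 9 c^{2}$ ($h{\left(c \right)} = \left(-27 - 9 c^{2}\right) + 10 = -17 - 9 c^{2}$)
$\frac{1}{h{\left(G{\left(L{\left(1,-3 \right)} \right)} \right)}} = \frac{1}{-17 - 9 \left(-3\right)^{2}} = \frac{1}{-17 - 81} = \frac{1}{-98} = - \frac{1}{98}$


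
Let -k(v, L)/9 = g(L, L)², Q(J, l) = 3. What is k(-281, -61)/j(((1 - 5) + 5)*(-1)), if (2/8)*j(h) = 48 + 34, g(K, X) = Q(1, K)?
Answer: -81/328 ≈ -0.24695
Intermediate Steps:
g(K, X) = 3
k(v, L) = -81 (k(v, L) = -9*3² = -9*9 = -81)
j(h) = 328 (j(h) = 4*(48 + 34) = 4*82 = 328)
k(-281, -61)/j(((1 - 5) + 5)*(-1)) = -81/328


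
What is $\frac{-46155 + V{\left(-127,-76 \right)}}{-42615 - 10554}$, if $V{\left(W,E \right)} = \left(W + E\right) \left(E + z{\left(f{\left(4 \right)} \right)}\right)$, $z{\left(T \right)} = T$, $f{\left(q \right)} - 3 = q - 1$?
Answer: $\frac{31945}{53169} \approx 0.60082$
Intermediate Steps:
$f{\left(q \right)} = 2 + q$ ($f{\left(q \right)} = 3 + \left(q - 1\right) = 3 + \left(-1 + q\right) = 2 + q$)
$V{\left(W,E \right)} = \left(6 + E\right) \left(E + W\right)$ ($V{\left(W,E \right)} = \left(W + E\right) \left(E + \left(2 + 4\right)\right) = \left(E + W\right) \left(E + 6\right) = \left(E + W\right) \left(6 + E\right) = \left(6 + E\right) \left(E + W\right)$)
$\frac{-46155 + V{\left(-127,-76 \right)}}{-42615 - 10554} = \frac{-46155 + \left(\left(-76\right)^{2} + 6 \left(-76\right) + 6 \left(-127\right) - -9652\right)}{-42615 - 10554} = \frac{-46155 + \left(5776 - 456 - 762 + 9652\right)}{-53169} = \left(-46155 + 14210\right) \left(- \frac{1}{53169}\right) = \left(-31945\right) \left(- \frac{1}{53169}\right) = \frac{31945}{53169}$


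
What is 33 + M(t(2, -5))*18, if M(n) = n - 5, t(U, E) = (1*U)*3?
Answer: 51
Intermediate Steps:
t(U, E) = 3*U (t(U, E) = U*3 = 3*U)
M(n) = -5 + n
33 + M(t(2, -5))*18 = 33 + (-5 + 3*2)*18 = 33 + (-5 + 6)*18 = 33 + 1*18 = 33 + 18 = 51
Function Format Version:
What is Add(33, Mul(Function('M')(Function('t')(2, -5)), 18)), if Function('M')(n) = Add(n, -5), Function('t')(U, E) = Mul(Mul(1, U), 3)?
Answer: 51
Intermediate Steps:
Function('t')(U, E) = Mul(3, U) (Function('t')(U, E) = Mul(U, 3) = Mul(3, U))
Function('M')(n) = Add(-5, n)
Add(33, Mul(Function('M')(Function('t')(2, -5)), 18)) = Add(33, Mul(Add(-5, Mul(3, 2)), 18)) = Add(33, Mul(Add(-5, 6), 18)) = Add(33, Mul(1, 18)) = Add(33, 18) = 51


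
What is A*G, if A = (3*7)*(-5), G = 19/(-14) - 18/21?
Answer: 465/2 ≈ 232.50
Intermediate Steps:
G = -31/14 (G = 19*(-1/14) - 18*1/21 = -19/14 - 6/7 = -31/14 ≈ -2.2143)
A = -105 (A = 21*(-5) = -105)
A*G = -105*(-31/14) = 465/2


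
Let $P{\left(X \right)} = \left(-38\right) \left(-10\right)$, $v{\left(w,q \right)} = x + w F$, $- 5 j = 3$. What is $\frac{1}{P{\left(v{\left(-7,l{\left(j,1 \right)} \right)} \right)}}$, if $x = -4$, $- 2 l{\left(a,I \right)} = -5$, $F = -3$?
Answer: $\frac{1}{380} \approx 0.0026316$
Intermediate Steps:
$j = - \frac{3}{5}$ ($j = \left(- \frac{1}{5}\right) 3 = - \frac{3}{5} \approx -0.6$)
$l{\left(a,I \right)} = \frac{5}{2}$ ($l{\left(a,I \right)} = \left(- \frac{1}{2}\right) \left(-5\right) = \frac{5}{2}$)
$v{\left(w,q \right)} = -4 - 3 w$ ($v{\left(w,q \right)} = -4 + w \left(-3\right) = -4 - 3 w$)
$P{\left(X \right)} = 380$
$\frac{1}{P{\left(v{\left(-7,l{\left(j,1 \right)} \right)} \right)}} = \frac{1}{380}$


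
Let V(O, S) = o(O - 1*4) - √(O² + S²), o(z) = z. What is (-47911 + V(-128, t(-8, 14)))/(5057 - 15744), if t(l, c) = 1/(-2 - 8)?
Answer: 48043/10687 + √1638401/106870 ≈ 4.5074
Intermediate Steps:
t(l, c) = -⅒ (t(l, c) = 1/(-10) = -⅒)
V(O, S) = -4 + O - √(O² + S²) (V(O, S) = (O - 1*4) - √(O² + S²) = (O - 4) - √(O² + S²) = (-4 + O) - √(O² + S²) = -4 + O - √(O² + S²))
(-47911 + V(-128, t(-8, 14)))/(5057 - 15744) = (-47911 + (-4 - 128 - √((-128)² + (-⅒)²)))/(5057 - 15744) = (-47911 + (-4 - 128 - √(16384 + 1/100)))/(-10687) = (-47911 + (-4 - 128 - √(1638401/100)))*(-1/10687) = (-47911 + (-4 - 128 - √1638401/10))*(-1/10687) = (-47911 + (-132 - √1638401/10))*(-1/10687) = (-48043 - √1638401/10)*(-1/10687) = 48043/10687 + √1638401/106870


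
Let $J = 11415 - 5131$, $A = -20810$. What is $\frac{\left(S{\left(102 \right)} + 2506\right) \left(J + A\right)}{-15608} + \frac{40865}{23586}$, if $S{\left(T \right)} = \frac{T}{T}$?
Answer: $\frac{214890420643}{92032572} \approx 2334.9$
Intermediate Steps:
$J = 6284$ ($J = 11415 - 5131 = 6284$)
$S{\left(T \right)} = 1$
$\frac{\left(S{\left(102 \right)} + 2506\right) \left(J + A\right)}{-15608} + \frac{40865}{23586} = \frac{\left(1 + 2506\right) \left(6284 - 20810\right)}{-15608} + \frac{40865}{23586} = 2507 \left(-14526\right) \left(- \frac{1}{15608}\right) + 40865 \cdot \frac{1}{23586} = \left(-36416682\right) \left(- \frac{1}{15608}\right) + \frac{40865}{23586} = \frac{18208341}{7804} + \frac{40865}{23586} = \frac{214890420643}{92032572}$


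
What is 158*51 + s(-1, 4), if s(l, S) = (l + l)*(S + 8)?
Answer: 8034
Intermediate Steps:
s(l, S) = 2*l*(8 + S) (s(l, S) = (2*l)*(8 + S) = 2*l*(8 + S))
158*51 + s(-1, 4) = 158*51 + 2*(-1)*(8 + 4) = 8058 + 2*(-1)*12 = 8058 - 24 = 8034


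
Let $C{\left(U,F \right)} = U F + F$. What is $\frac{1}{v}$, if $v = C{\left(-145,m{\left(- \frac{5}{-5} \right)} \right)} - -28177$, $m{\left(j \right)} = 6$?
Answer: $\frac{1}{27313} \approx 3.6613 \cdot 10^{-5}$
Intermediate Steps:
$C{\left(U,F \right)} = F + F U$ ($C{\left(U,F \right)} = F U + F = F + F U$)
$v = 27313$ ($v = 6 \left(1 - 145\right) - -28177 = 6 \left(-144\right) + 28177 = -864 + 28177 = 27313$)
$\frac{1}{v} = \frac{1}{27313}$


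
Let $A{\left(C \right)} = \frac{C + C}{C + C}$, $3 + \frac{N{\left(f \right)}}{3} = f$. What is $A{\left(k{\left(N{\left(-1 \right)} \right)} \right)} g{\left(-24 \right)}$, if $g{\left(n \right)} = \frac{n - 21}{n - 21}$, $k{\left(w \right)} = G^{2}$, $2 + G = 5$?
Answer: $1$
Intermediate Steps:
$G = 3$ ($G = -2 + 5 = 3$)
$N{\left(f \right)} = -9 + 3 f$
$k{\left(w \right)} = 9$ ($k{\left(w \right)} = 3^{2} = 9$)
$g{\left(n \right)} = 1$ ($g{\left(n \right)} = \frac{-21 + n}{-21 + n} = 1$)
$A{\left(C \right)} = 1$ ($A{\left(C \right)} = \frac{2 C}{2 C} = 2 C \frac{1}{2 C} = 1$)
$A{\left(k{\left(N{\left(-1 \right)} \right)} \right)} g{\left(-24 \right)} = 1 \cdot 1 = 1$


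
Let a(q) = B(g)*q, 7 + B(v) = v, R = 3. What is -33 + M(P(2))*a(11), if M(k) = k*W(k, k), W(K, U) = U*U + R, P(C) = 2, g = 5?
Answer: -341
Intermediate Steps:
B(v) = -7 + v
W(K, U) = 3 + U² (W(K, U) = U*U + 3 = U² + 3 = 3 + U²)
a(q) = -2*q (a(q) = (-7 + 5)*q = -2*q)
M(k) = k*(3 + k²)
-33 + M(P(2))*a(11) = -33 + (2*(3 + 2²))*(-2*11) = -33 + (2*(3 + 4))*(-22) = -33 + (2*7)*(-22) = -33 + 14*(-22) = -33 - 308 = -341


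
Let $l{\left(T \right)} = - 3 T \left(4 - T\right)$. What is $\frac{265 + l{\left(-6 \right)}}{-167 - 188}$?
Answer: $- \frac{89}{71} \approx -1.2535$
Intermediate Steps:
$l{\left(T \right)} = - 3 T \left(4 - T\right)$
$\frac{265 + l{\left(-6 \right)}}{-167 - 188} = \frac{265 + 3 \left(-6\right) \left(-4 - 6\right)}{-167 - 188} = \frac{265 + 3 \left(-6\right) \left(-10\right)}{-355} = \left(265 + 180\right) \left(- \frac{1}{355}\right) = 445 \left(- \frac{1}{355}\right) = - \frac{89}{71}$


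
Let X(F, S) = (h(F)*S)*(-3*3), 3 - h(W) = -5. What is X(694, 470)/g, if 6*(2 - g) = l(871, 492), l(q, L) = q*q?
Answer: 203040/758629 ≈ 0.26764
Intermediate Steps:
h(W) = 8 (h(W) = 3 - 1*(-5) = 3 + 5 = 8)
X(F, S) = -72*S (X(F, S) = (8*S)*(-3*3) = (8*S)*(-9) = -72*S)
l(q, L) = q²
g = -758629/6 (g = 2 - ⅙*871² = 2 - ⅙*758641 = 2 - 758641/6 = -758629/6 ≈ -1.2644e+5)
X(694, 470)/g = (-72*470)/(-758629/6) = -33840*(-6/758629) = 203040/758629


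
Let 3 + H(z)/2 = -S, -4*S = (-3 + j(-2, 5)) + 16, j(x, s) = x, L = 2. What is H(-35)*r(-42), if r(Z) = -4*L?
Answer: 4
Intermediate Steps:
r(Z) = -8 (r(Z) = -4*2 = -8)
S = -11/4 (S = -((-3 - 2) + 16)/4 = -(-5 + 16)/4 = -¼*11 = -11/4 ≈ -2.7500)
H(z) = -½ (H(z) = -6 + 2*(-1*(-11/4)) = -6 + 2*(11/4) = -6 + 11/2 = -½)
H(-35)*r(-42) = -½*(-8) = 4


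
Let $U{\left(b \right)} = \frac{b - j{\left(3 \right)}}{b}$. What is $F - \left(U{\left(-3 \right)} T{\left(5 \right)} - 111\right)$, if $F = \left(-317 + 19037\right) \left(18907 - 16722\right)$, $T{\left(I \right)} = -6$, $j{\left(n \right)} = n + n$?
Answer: $40903329$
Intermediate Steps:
$j{\left(n \right)} = 2 n$
$U{\left(b \right)} = \frac{-6 + b}{b}$ ($U{\left(b \right)} = \frac{b - 2 \cdot 3}{b} = \frac{b - 6}{b} = \frac{-6 + b}{b}$)
$F = 40903200$ ($F = 18720 \cdot 2185 = 40903200$)
$F - \left(U{\left(-3 \right)} T{\left(5 \right)} - 111\right) = 40903200 - \left(\frac{-6 - 3}{-3} \left(-6\right) - 111\right) = 40903200 - \left(\left(- \frac{1}{3}\right) \left(-9\right) \left(-6\right) - 111\right) = 40903200 - \left(3 \left(-6\right) - 111\right) = 40903200 - \left(-18 - 111\right) = 40903200 - -129 = 40903200 + 129 = 40903329$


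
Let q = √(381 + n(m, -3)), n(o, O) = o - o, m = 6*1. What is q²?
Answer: 381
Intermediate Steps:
m = 6
n(o, O) = 0
q = √381 (q = √(381 + 0) = √381 ≈ 19.519)
q² = (√381)² = 381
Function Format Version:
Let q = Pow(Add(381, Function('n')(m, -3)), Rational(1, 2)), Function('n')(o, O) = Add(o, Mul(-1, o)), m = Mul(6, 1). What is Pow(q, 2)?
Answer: 381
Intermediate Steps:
m = 6
Function('n')(o, O) = 0
q = Pow(381, Rational(1, 2)) (q = Pow(Add(381, 0), Rational(1, 2)) = Pow(381, Rational(1, 2)) ≈ 19.519)
Pow(q, 2) = Pow(Pow(381, Rational(1, 2)), 2) = 381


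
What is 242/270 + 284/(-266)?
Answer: -3077/17955 ≈ -0.17137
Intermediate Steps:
242/270 + 284/(-266) = 242*(1/270) + 284*(-1/266) = 121/135 - 142/133 = -3077/17955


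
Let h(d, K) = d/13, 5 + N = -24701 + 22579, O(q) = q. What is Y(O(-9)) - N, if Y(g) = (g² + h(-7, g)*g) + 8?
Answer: 28871/13 ≈ 2220.8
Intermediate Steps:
N = -2127 (N = -5 + (-24701 + 22579) = -5 - 2122 = -2127)
h(d, K) = d/13 (h(d, K) = d*(1/13) = d/13)
Y(g) = 8 + g² - 7*g/13 (Y(g) = (g² + ((1/13)*(-7))*g) + 8 = (g² - 7*g/13) + 8 = 8 + g² - 7*g/13)
Y(O(-9)) - N = (8 + (-9)² - 7/13*(-9)) - 1*(-2127) = (8 + 81 + 63/13) + 2127 = 1220/13 + 2127 = 28871/13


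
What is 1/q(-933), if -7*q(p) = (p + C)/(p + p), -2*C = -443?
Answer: -26124/1423 ≈ -18.358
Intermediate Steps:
C = 443/2 (C = -1/2*(-443) = 443/2 ≈ 221.50)
q(p) = -(443/2 + p)/(14*p) (q(p) = -(p + 443/2)/(7*(p + p)) = -(443/2 + p)/(7*(2*p)) = -(443/2 + p)*1/(2*p)/7 = -(443/2 + p)/(14*p))
1/q(-933) = 1/((1/28)*(-443 - 2*(-933))/(-933)) = 1/((1/28)*(-1/933)*(-443 + 1866)) = 1/((1/28)*(-1/933)*1423) = 1/(-1423/26124) = -26124/1423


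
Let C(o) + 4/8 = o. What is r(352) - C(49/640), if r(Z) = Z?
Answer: 225551/640 ≈ 352.42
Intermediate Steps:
C(o) = -1/2 + o
r(352) - C(49/640) = 352 - (-1/2 + 49/640) = 352 - 1*(-271/640) = 352 + 271/640 = 225551/640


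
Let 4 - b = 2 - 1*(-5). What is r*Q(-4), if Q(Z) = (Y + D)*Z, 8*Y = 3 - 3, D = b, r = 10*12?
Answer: 1440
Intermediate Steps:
b = -3 (b = 4 - (2 - 1*(-5)) = 4 - (2 + 5) = 4 - 1*7 = 4 - 7 = -3)
r = 120
D = -3
Y = 0 (Y = (3 - 3)/8 = (⅛)*0 = 0)
Q(Z) = -3*Z (Q(Z) = (0 - 3)*Z = -3*Z)
r*Q(-4) = 120*(-3*(-4)) = 120*12 = 1440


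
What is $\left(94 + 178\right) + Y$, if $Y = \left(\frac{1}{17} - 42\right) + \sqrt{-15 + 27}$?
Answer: $\frac{3911}{17} + 2 \sqrt{3} \approx 233.52$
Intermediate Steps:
$Y = - \frac{713}{17} + 2 \sqrt{3}$ ($Y = \left(\frac{1}{17} - 42\right) + \sqrt{12} = - \frac{713}{17} + 2 \sqrt{3} \approx -38.477$)
$\left(94 + 178\right) + Y = \left(94 + 178\right) - \left(\frac{713}{17} - 2 \sqrt{3}\right) = 272 - \left(\frac{713}{17} - 2 \sqrt{3}\right) = \frac{3911}{17} + 2 \sqrt{3}$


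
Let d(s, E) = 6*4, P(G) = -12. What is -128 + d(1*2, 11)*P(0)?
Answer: -416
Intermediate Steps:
d(s, E) = 24
-128 + d(1*2, 11)*P(0) = -128 + 24*(-12) = -128 - 288 = -416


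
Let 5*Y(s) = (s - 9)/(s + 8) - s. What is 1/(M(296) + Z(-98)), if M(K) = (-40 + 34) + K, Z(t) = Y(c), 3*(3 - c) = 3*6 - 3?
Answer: 30/8701 ≈ 0.0034479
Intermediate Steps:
c = -2 (c = 3 - (3*6 - 3)/3 = 3 - (18 - 3)/3 = 3 - 1/3*15 = 3 - 5 = -2)
Y(s) = -s/5 + (-9 + s)/(5*(8 + s)) (Y(s) = ((s - 9)/(s + 8) - s)/5 = ((-9 + s)/(8 + s) - s)/5 = (-s + (-9 + s)/(8 + s))/5 = -s/5 + (-9 + s)/(5*(8 + s)))
Z(t) = 1/30 (Z(t) = (-9 - 1*(-2)**2 - 7*(-2))/(5*(8 - 2)) = (1/5)*(-9 - 1*4 + 14)/6 = (1/5)*(1/6)*(-9 - 4 + 14) = (1/5)*(1/6)*1 = 1/30)
M(K) = -6 + K
1/(M(296) + Z(-98)) = 1/((-6 + 296) + 1/30) = 1/(290 + 1/30) = 1/(8701/30) = 30/8701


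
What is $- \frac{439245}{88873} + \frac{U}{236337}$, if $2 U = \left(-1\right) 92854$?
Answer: $- \frac{107935952336}{21003978201} \approx -5.1388$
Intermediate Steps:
$U = -46427$ ($U = \frac{\left(-1\right) 92854}{2} = \frac{1}{2} \left(-92854\right) = -46427$)
$- \frac{439245}{88873} + \frac{U}{236337} = - \frac{439245}{88873} - \frac{46427}{236337} = - \frac{107935952336}{21003978201}$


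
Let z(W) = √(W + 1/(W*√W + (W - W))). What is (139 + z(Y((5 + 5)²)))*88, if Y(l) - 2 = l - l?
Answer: 12232 + 44*√(8 + √2) ≈ 12367.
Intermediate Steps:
Y(l) = 2 (Y(l) = 2 + (l - l) = 2 + 0 = 2)
z(W) = √(W + W^(-3/2)) (z(W) = √(W + 1/(W^(3/2) + 0)) = √(W + 1/(W^(3/2))) = √(W + W^(-3/2)))
(139 + z(Y((5 + 5)²)))*88 = (139 + √(2 + 2^(-3/2)))*88 = (139 + √(2 + √2/4))*88 = 12232 + 88*√(2 + √2/4)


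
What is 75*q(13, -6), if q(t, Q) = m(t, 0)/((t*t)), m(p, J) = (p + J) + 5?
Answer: 1350/169 ≈ 7.9882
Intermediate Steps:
m(p, J) = 5 + J + p (m(p, J) = (J + p) + 5 = 5 + J + p)
q(t, Q) = (5 + t)/t**2 (q(t, Q) = (5 + 0 + t)/((t*t)) = (5 + t)/(t**2) = (5 + t)/t**2)
75*q(13, -6) = 75*((5 + 13)/13**2) = 75*((1/169)*18) = 75*(18/169) = 1350/169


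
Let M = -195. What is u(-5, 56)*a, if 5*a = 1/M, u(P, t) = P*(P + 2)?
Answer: -1/65 ≈ -0.015385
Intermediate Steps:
u(P, t) = P*(2 + P)
a = -1/975 (a = (⅕)/(-195) = (⅕)*(-1/195) = -1/975 ≈ -0.0010256)
u(-5, 56)*a = -5*(2 - 5)*(-1/975) = -5*(-3)*(-1/975) = 15*(-1/975) = -1/65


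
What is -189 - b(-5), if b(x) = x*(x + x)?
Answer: -239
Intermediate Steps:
b(x) = 2*x² (b(x) = x*(2*x) = 2*x²)
-189 - b(-5) = -189 - 2*(-5)² = -189 - 2*25 = -189 - 1*50 = -189 - 50 = -239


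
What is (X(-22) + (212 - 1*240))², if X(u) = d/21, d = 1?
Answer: 344569/441 ≈ 781.34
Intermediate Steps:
X(u) = 1/21
(X(-22) + (212 - 1*240))² = (1/21 + (212 - 1*240))² = (1/21 + (212 - 240))² = (1/21 - 28)² = (-587/21)² = 344569/441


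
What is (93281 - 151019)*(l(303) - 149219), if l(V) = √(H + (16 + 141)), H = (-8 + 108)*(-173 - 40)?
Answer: 8615606622 - 57738*I*√21143 ≈ 8.6156e+9 - 8.3955e+6*I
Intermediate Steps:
H = -21300 (H = 100*(-213) = -21300)
l(V) = I*√21143 (l(V) = √(-21300 + (16 + 141)) = √(-21300 + 157) = √(-21143) = I*√21143)
(93281 - 151019)*(l(303) - 149219) = (93281 - 151019)*(I*√21143 - 149219) = -57738*(-149219 + I*√21143) = 8615606622 - 57738*I*√21143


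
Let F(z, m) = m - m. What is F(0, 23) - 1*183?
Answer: -183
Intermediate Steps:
F(z, m) = 0
F(0, 23) - 1*183 = 0 - 1*183 = 0 - 183 = -183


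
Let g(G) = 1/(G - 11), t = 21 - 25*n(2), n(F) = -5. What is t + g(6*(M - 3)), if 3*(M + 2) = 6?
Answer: 4233/29 ≈ 145.97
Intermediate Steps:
M = 0 (M = -2 + (1/3)*6 = -2 + 2 = 0)
t = 146 (t = 21 - 25*(-5) = 21 + 125 = 146)
g(G) = 1/(-11 + G)
t + g(6*(M - 3)) = 146 + 1/(-11 + 6*(0 - 3)) = 146 + 1/(-11 + 6*(-3)) = 146 + 1/(-11 - 18) = 146 + 1/(-29) = 146 - 1/29 = 4233/29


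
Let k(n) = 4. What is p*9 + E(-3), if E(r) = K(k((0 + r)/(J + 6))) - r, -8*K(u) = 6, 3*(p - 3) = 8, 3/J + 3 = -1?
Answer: 213/4 ≈ 53.250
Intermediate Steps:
J = -¾ (J = 3/(-3 - 1) = 3/(-4) = 3*(-¼) = -¾ ≈ -0.75000)
p = 17/3 (p = 3 + (⅓)*8 = 3 + 8/3 = 17/3 ≈ 5.6667)
K(u) = -¾ (K(u) = -⅛*6 = -¾)
E(r) = -¾ - r
p*9 + E(-3) = (17/3)*9 + (-¾ - 1*(-3)) = 51 + (-¾ + 3) = 51 + 9/4 = 213/4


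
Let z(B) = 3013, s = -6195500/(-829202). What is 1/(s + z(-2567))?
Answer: 414601/1252290563 ≈ 0.00033107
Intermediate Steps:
s = 3097750/414601 (s = -6195500*(-1/829202) = 3097750/414601 ≈ 7.4716)
1/(s + z(-2567)) = 1/(3097750/414601 + 3013) = 1/(1252290563/414601) = 414601/1252290563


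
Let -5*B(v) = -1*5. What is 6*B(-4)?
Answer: 6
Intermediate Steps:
B(v) = 1 (B(v) = -(-1)*5/5 = -⅕*(-5) = 1)
6*B(-4) = 6*1 = 6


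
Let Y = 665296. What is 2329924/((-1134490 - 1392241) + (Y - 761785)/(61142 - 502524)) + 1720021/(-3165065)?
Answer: -5173169580815553733/3529849773884818945 ≈ -1.4655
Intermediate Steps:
2329924/((-1134490 - 1392241) + (Y - 761785)/(61142 - 502524)) + 1720021/(-3165065) = 2329924/((-1134490 - 1392241) + (665296 - 761785)/(61142 - 502524)) + 1720021/(-3165065) = 2329924/(-2526731 - 96489/(-441382)) + 1720021*(-1/3165065) = 2329924/(-2526731 - 96489*(-1/441382)) - 1720021/3165065 = 2329924/(-2526731 + 96489/441382) - 1720021/3165065 = 2329924/(-1115253485753/441382) - 1720021/3165065 = 2329924*(-441382/1115253485753) - 1720021/3165065 = -1028386514968/1115253485753 - 1720021/3165065 = -5173169580815553733/3529849773884818945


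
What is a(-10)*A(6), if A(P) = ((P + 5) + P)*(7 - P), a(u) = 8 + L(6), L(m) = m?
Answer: 238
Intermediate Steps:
a(u) = 14 (a(u) = 8 + 6 = 14)
A(P) = (5 + 2*P)*(7 - P) (A(P) = ((5 + P) + P)*(7 - P) = (5 + 2*P)*(7 - P))
a(-10)*A(6) = 14*(35 - 2*6**2 + 9*6) = 14*(35 - 2*36 + 54) = 14*(35 - 72 + 54) = 14*17 = 238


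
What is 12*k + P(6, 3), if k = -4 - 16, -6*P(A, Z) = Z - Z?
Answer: -240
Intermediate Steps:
P(A, Z) = 0 (P(A, Z) = -(Z - Z)/6 = -1/6*0 = 0)
k = -20
12*k + P(6, 3) = 12*(-20) + 0 = -240 + 0 = -240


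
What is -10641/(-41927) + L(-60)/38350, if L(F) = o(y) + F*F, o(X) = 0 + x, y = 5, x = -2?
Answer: 279467848/803950225 ≈ 0.34762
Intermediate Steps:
o(X) = -2 (o(X) = 0 - 2 = -2)
L(F) = -2 + F**2 (L(F) = -2 + F*F = -2 + F**2)
-10641/(-41927) + L(-60)/38350 = -10641/(-41927) + (-2 + (-60)**2)/38350 = -10641*(-1/41927) + (-2 + 3600)*(1/38350) = 10641/41927 + 3598*(1/38350) = 10641/41927 + 1799/19175 = 279467848/803950225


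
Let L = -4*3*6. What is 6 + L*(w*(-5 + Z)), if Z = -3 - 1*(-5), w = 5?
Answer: 1086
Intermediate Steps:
Z = 2 (Z = -3 + 5 = 2)
L = -72 (L = -12*6 = -72)
6 + L*(w*(-5 + Z)) = 6 - 360*(-5 + 2) = 6 - 360*(-3) = 6 - 72*(-15) = 6 + 1080 = 1086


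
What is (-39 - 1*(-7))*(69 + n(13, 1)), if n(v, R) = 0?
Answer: -2208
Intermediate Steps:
(-39 - 1*(-7))*(69 + n(13, 1)) = (-39 - 1*(-7))*(69 + 0) = (-39 + 7)*69 = -32*69 = -2208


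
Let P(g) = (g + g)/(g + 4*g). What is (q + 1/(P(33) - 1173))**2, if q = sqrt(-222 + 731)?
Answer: 17496757446/34374769 - 10*sqrt(509)/5863 ≈ 508.96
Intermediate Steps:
P(g) = 2/5 (P(g) = (2*g)/((5*g)) = (2*g)*(1/(5*g)) = 2/5)
q = sqrt(509) ≈ 22.561
(q + 1/(P(33) - 1173))**2 = (sqrt(509) + 1/(2/5 - 1173))**2 = (sqrt(509) + 1/(-5863/5))**2 = (sqrt(509) - 5/5863)**2 = (-5/5863 + sqrt(509))**2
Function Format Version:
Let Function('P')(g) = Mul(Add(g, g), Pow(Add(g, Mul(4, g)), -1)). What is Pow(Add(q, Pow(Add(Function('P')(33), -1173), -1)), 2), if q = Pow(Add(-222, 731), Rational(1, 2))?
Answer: Add(Rational(17496757446, 34374769), Mul(Rational(-10, 5863), Pow(509, Rational(1, 2)))) ≈ 508.96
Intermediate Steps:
Function('P')(g) = Rational(2, 5) (Function('P')(g) = Mul(Mul(2, g), Pow(Mul(5, g), -1)) = Mul(Mul(2, g), Mul(Rational(1, 5), Pow(g, -1))) = Rational(2, 5))
q = Pow(509, Rational(1, 2)) ≈ 22.561
Pow(Add(q, Pow(Add(Function('P')(33), -1173), -1)), 2) = Pow(Add(Pow(509, Rational(1, 2)), Pow(Add(Rational(2, 5), -1173), -1)), 2) = Pow(Add(Pow(509, Rational(1, 2)), Pow(Rational(-5863, 5), -1)), 2) = Pow(Add(Pow(509, Rational(1, 2)), Rational(-5, 5863)), 2) = Pow(Add(Rational(-5, 5863), Pow(509, Rational(1, 2))), 2)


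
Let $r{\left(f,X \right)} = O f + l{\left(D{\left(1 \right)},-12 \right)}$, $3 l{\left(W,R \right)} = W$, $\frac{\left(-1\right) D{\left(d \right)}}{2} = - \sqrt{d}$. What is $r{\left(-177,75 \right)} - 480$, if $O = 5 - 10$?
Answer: $\frac{1217}{3} \approx 405.67$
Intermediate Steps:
$D{\left(d \right)} = 2 \sqrt{d}$ ($D{\left(d \right)} = - 2 \left(- \sqrt{d}\right) = 2 \sqrt{d}$)
$l{\left(W,R \right)} = \frac{W}{3}$
$O = -5$ ($O = 5 - 10 = -5$)
$r{\left(f,X \right)} = \frac{2}{3} - 5 f$ ($r{\left(f,X \right)} = - 5 f + \frac{2 \sqrt{1}}{3} = - 5 f + \frac{2 \cdot 1}{3} = - 5 f + \frac{1}{3} \cdot 2 = - 5 f + \frac{2}{3} = \frac{2}{3} - 5 f$)
$r{\left(-177,75 \right)} - 480 = \left(\frac{2}{3} - -885\right) - 480 = \left(\frac{2}{3} + 885\right) - 480 = \frac{2657}{3} - 480 = \frac{1217}{3}$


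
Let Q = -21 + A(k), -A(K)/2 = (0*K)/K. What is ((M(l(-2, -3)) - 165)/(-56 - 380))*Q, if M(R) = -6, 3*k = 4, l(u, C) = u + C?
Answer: -3591/436 ≈ -8.2362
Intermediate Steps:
l(u, C) = C + u
k = 4/3 (k = (⅓)*4 = 4/3 ≈ 1.3333)
A(K) = 0 (A(K) = -2*0*K/K = -0/K = -2*0 = 0)
Q = -21 (Q = -21 + 0 = -21)
((M(l(-2, -3)) - 165)/(-56 - 380))*Q = ((-6 - 165)/(-56 - 380))*(-21) = -171/(-436)*(-21) = -171*(-1/436)*(-21) = (171/436)*(-21) = -3591/436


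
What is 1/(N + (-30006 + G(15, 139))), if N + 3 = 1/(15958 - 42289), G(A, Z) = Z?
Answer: -26331/786506971 ≈ -3.3478e-5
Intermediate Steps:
N = -78994/26331 (N = -3 + 1/(15958 - 42289) = -3 + 1/(-26331) = -3 - 1/26331 = -78994/26331 ≈ -3.0000)
1/(N + (-30006 + G(15, 139))) = 1/(-78994/26331 + (-30006 + 139)) = 1/(-78994/26331 - 29867) = 1/(-786506971/26331) = -26331/786506971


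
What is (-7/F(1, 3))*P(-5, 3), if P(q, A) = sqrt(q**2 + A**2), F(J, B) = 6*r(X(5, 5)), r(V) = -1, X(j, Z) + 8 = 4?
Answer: 7*sqrt(34)/6 ≈ 6.8028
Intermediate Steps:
X(j, Z) = -4 (X(j, Z) = -8 + 4 = -4)
F(J, B) = -6 (F(J, B) = 6*(-1) = -6)
P(q, A) = sqrt(A**2 + q**2)
(-7/F(1, 3))*P(-5, 3) = (-7/(-6))*sqrt(3**2 + (-5)**2) = (-7*(-1/6))*sqrt(9 + 25) = 7*sqrt(34)/6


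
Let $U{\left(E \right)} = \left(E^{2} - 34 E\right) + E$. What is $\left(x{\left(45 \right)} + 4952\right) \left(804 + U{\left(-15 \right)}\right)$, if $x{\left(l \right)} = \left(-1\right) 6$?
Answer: $7537704$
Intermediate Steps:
$U{\left(E \right)} = E^{2} - 33 E$
$x{\left(l \right)} = -6$
$\left(x{\left(45 \right)} + 4952\right) \left(804 + U{\left(-15 \right)}\right) = \left(-6 + 4952\right) \left(804 - 15 \left(-33 - 15\right)\right) = 4946 \left(804 - -720\right) = 4946 \left(804 + 720\right) = 4946 \cdot 1524 = 7537704$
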